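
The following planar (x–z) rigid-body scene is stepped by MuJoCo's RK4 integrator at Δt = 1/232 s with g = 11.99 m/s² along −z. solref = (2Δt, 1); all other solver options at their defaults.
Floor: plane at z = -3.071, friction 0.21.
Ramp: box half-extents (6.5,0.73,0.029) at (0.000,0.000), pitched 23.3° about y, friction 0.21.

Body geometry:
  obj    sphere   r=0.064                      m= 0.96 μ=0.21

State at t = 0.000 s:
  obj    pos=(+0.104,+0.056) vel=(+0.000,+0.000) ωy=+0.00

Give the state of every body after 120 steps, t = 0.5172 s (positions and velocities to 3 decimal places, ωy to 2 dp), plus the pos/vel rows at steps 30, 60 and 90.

State at t = 0.5172 s:
  obj    pos=(+0.520,-0.123) vel=(+1.609,-0.693) ωy=+27.37

Key-timestep trajectory:
   step    t(s)  obj.x    obj.z    obj.vx   obj.vz 
     30  0.1293   +0.130  +0.045  +0.402  -0.173
     60  0.2586   +0.208  +0.012  +0.805  -0.347
     90  0.3879   +0.338  -0.044  +1.207  -0.520


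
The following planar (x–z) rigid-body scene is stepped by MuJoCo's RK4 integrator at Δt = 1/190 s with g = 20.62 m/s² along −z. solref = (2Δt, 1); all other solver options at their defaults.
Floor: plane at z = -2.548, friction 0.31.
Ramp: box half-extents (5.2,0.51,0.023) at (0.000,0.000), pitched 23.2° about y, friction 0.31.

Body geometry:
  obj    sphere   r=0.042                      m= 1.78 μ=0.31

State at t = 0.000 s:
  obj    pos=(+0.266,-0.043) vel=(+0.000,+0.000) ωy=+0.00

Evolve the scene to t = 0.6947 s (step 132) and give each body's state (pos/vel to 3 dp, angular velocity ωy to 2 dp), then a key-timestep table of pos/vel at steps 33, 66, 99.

State at t = 0.6947 s:
  obj    pos=(+1.553,-0.595) vel=(+3.705,-1.588) ωy=+95.95

Key-timestep trajectory:
   step    t(s)  obj.x    obj.z    obj.vx   obj.vz 
     33  0.1737   +0.346  -0.078  +0.926  -0.397
     66  0.3474   +0.588  -0.181  +1.852  -0.794
     99  0.5211   +0.990  -0.354  +2.779  -1.191


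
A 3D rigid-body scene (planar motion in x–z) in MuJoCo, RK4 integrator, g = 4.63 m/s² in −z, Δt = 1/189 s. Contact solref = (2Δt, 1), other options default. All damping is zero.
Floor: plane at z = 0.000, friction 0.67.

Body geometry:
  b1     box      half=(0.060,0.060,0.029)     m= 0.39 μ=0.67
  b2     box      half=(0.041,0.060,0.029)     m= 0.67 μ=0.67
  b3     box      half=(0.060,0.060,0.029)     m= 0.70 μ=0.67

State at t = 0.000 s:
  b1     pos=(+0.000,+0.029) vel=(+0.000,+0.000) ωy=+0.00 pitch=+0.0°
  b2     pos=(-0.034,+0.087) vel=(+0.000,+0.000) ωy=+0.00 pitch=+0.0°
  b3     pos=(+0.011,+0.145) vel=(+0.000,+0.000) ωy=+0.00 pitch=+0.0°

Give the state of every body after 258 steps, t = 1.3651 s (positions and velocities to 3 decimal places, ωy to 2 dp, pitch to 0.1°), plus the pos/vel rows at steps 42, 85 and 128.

State at t = 1.3651 s:
  b1     pos=(+0.000,+0.029) vel=(+0.000,+0.000) ωy=+0.00 pitch=+0.0°
  b2     pos=(-0.034,+0.087) vel=(+0.000,+0.000) ωy=+0.00 pitch=+0.0°
  b3     pos=(+0.146,+0.029) vel=(+0.000,+0.000) ωy=+0.00 pitch=+180.0°

Key-timestep trajectory:
   step    t(s)  b1.x    b1.z    b1.vx   b1.vz   b2.x    b2.z    b2.vx   b2.vz   b3.x    b3.z    b3.vx   b3.vz 
     42  0.2222   +0.000  +0.029  +0.000  +0.000   -0.034  +0.087  +0.000  +0.000   +0.018  +0.143  +0.074  -0.029
     85  0.4497   +0.000  +0.029  +0.000  +0.000   -0.034  +0.087  +0.000  +0.000   +0.050  +0.124  +0.214  -0.034
    128  0.6772   +0.000  +0.029  +0.000  +0.000   -0.034  +0.087  +0.000  +0.000   +0.114  +0.088  +0.320  -0.464


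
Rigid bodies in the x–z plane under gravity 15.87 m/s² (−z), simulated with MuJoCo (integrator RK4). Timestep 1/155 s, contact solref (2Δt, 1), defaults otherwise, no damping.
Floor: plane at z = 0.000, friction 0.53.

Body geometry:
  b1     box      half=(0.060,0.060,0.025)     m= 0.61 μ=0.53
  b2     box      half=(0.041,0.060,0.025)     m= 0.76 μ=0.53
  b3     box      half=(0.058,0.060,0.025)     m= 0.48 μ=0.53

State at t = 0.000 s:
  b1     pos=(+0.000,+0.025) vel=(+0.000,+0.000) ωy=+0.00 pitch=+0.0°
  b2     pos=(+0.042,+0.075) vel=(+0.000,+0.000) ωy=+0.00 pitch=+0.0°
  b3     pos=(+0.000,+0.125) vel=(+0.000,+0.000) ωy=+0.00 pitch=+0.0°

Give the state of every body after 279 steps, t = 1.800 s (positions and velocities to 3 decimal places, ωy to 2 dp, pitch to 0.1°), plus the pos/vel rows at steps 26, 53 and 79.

State at t = 1.800 s:
  b1     pos=(+0.000,+0.025) vel=(+0.000,+0.000) ωy=+0.00 pitch=+0.0°
  b2     pos=(+0.042,+0.075) vel=(+0.000,+0.000) ωy=+0.00 pitch=+0.0°
  b3     pos=(-0.139,+0.025) vel=(+0.000,+0.000) ωy=+0.00 pitch=+180.0°

Key-timestep trajectory:
   step    t(s)  b1.x    b1.z    b1.vx   b1.vz   b2.x    b2.z    b2.vx   b2.vz   b3.x    b3.z    b3.vx   b3.vz 
     26  0.1677   +0.000  +0.025  +0.000  +0.000   +0.042  +0.075  +0.001  +0.000   -0.004  +0.124  -0.076  -0.016
     53  0.3419   +0.000  +0.025  +0.000  +0.000   +0.042  +0.075  +0.000  +0.000   -0.039  +0.113  -0.277  -0.017
     79  0.5097   +0.000  +0.025  +0.000  +0.000   +0.042  +0.075  +0.000  +0.000   -0.109  +0.082  -0.551  -0.721


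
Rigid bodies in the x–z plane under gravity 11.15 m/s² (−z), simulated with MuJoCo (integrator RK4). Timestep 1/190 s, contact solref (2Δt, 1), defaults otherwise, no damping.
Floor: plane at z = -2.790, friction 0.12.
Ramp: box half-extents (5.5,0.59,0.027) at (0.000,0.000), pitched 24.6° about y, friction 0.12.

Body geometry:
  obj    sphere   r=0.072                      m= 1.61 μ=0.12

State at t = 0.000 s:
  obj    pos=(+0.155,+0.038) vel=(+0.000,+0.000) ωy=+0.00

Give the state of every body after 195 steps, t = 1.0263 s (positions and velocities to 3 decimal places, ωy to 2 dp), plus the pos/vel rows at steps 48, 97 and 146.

State at t = 1.0263 s:
  obj    pos=(+1.795,-0.713) vel=(+3.192,-1.477) ωy=+43.28

Key-timestep trajectory:
   step    t(s)  obj.x    obj.z    obj.vx   obj.vz 
     48  0.2526   +0.254  -0.008  +0.790  -0.351
     97  0.5105   +0.561  -0.148  +1.594  -0.713
    146  0.7684   +1.074  -0.383  +2.388  -1.112


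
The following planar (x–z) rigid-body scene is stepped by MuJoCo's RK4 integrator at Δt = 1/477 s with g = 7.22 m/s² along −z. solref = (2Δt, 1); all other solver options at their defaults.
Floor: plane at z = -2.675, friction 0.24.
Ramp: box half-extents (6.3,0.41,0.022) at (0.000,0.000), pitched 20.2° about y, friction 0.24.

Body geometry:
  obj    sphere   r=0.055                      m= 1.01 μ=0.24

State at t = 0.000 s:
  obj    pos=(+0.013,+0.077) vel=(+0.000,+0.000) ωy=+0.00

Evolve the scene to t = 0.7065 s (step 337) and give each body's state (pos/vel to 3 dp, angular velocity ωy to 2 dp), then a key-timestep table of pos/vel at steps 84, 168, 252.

State at t = 0.7065 s:
  obj    pos=(+0.430,-0.076) vel=(+1.181,-0.434) ωy=+22.87

Key-timestep trajectory:
   step    t(s)  obj.x    obj.z    obj.vx   obj.vz 
     84  0.1761   +0.039  +0.068  +0.294  -0.108
    168  0.3522   +0.117  +0.039  +0.589  -0.217
    252  0.5283   +0.246  -0.009  +0.883  -0.325


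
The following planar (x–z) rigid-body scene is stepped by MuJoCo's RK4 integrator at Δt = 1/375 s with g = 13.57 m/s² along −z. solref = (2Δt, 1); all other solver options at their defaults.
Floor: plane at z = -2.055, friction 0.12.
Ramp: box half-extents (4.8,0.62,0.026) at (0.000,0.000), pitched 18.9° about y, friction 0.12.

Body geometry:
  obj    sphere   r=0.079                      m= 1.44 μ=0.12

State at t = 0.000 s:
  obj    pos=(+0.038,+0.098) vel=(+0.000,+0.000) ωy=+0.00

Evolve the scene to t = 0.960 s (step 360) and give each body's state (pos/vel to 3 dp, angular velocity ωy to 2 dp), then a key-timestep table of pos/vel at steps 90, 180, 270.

State at t = 0.960 s:
  obj    pos=(+1.407,-0.371) vel=(+2.852,-0.976) ωy=+38.15

Key-timestep trajectory:
   step    t(s)  obj.x    obj.z    obj.vx   obj.vz 
     90  0.2400   +0.124  +0.069  +0.713  -0.244
    180  0.4800   +0.380  -0.019  +1.426  -0.488
    270  0.7200   +0.808  -0.166  +2.139  -0.732


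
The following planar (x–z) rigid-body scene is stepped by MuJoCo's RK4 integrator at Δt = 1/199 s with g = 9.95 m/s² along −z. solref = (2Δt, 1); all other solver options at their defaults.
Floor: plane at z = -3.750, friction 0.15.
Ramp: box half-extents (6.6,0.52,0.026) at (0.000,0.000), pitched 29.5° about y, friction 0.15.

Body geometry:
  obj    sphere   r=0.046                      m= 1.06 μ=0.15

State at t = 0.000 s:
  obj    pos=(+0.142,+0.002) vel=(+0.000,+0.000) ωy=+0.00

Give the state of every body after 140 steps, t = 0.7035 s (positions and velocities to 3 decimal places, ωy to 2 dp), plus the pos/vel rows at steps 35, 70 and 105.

State at t = 0.7035 s:
  obj    pos=(+0.918,-0.437) vel=(+2.205,-1.250) ωy=+49.56

Key-timestep trajectory:
   step    t(s)  obj.x    obj.z    obj.vx   obj.vz 
     35  0.1759   +0.191  -0.025  +0.553  -0.311
     70  0.3518   +0.336  -0.108  +1.107  -0.615
    105  0.5276   +0.579  -0.245  +1.652  -0.942


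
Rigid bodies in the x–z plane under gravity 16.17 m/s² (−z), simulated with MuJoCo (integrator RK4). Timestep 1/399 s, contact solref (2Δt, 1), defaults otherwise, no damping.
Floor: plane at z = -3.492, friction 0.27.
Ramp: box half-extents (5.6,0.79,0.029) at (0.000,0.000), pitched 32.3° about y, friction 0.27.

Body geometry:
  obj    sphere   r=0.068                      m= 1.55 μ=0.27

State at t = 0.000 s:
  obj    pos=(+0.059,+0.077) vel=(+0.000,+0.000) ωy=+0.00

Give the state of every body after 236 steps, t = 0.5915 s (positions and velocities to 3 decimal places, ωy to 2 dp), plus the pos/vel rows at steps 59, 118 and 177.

State at t = 0.5915 s:
  obj    pos=(+0.972,-0.500) vel=(+3.086,-1.951) ωy=+53.67

Key-timestep trajectory:
   step    t(s)  obj.x    obj.z    obj.vx   obj.vz 
     59  0.1479   +0.116  +0.041  +0.772  -0.488
    118  0.2957   +0.287  -0.067  +1.543  -0.975
    177  0.4436   +0.573  -0.247  +2.314  -1.463


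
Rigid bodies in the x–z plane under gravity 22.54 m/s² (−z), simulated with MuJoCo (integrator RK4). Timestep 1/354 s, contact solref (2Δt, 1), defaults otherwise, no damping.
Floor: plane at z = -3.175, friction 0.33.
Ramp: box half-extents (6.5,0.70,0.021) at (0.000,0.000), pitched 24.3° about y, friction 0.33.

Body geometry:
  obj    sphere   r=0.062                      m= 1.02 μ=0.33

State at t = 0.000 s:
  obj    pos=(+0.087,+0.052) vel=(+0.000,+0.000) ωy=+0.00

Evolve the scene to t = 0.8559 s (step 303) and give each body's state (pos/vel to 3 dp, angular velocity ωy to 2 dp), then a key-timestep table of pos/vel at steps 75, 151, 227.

State at t = 0.8559 s:
  obj    pos=(+2.299,-0.947) vel=(+5.169,-2.334) ωy=+91.46

Key-timestep trajectory:
   step    t(s)  obj.x    obj.z    obj.vx   obj.vz 
     75  0.2119   +0.223  -0.009  +1.279  -0.578
    151  0.4266   +0.636  -0.196  +2.576  -1.163
    227  0.6412   +1.329  -0.509  +3.872  -1.748


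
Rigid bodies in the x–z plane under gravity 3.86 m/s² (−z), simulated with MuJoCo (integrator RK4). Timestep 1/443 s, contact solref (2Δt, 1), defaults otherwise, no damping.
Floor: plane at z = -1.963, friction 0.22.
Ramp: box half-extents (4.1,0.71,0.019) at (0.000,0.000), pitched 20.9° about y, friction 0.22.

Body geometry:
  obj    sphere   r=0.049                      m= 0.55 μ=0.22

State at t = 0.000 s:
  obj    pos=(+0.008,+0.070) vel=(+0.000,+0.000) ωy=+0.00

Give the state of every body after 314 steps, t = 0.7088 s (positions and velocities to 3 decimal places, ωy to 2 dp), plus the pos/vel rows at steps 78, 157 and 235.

State at t = 0.7088 s:
  obj    pos=(+0.239,-0.018) vel=(+0.651,-0.249) ωy=+14.23

Key-timestep trajectory:
   step    t(s)  obj.x    obj.z    obj.vx   obj.vz 
     78  0.1761   +0.022  +0.064  +0.162  -0.062
    157  0.3544   +0.066  +0.048  +0.326  -0.124
    235  0.5305   +0.137  +0.020  +0.487  -0.186


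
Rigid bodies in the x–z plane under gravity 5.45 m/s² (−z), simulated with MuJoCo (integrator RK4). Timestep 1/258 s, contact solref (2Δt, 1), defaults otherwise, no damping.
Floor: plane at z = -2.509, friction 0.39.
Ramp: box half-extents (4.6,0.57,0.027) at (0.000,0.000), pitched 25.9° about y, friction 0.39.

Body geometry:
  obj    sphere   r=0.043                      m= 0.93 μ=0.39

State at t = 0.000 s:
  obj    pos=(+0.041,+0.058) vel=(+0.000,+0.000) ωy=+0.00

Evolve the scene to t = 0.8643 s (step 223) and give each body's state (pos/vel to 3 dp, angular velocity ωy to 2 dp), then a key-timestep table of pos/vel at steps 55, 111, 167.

State at t = 0.8643 s:
  obj    pos=(+0.612,-0.220) vel=(+1.322,-0.642) ωy=+34.17

Key-timestep trajectory:
   step    t(s)  obj.x    obj.z    obj.vx   obj.vz 
     55  0.2132   +0.076  +0.041  +0.326  -0.158
    111  0.4302   +0.183  -0.011  +0.658  -0.320
    167  0.6473   +0.361  -0.098  +0.990  -0.481


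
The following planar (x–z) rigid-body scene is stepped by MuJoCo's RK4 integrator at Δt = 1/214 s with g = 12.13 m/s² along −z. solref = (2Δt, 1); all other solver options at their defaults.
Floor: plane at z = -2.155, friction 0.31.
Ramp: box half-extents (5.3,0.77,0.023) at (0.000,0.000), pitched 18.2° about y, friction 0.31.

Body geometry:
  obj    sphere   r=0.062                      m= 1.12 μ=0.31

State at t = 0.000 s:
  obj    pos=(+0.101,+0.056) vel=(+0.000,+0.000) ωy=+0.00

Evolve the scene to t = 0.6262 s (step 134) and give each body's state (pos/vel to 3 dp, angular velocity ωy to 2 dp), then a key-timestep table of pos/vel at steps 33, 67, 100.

State at t = 0.6262 s:
  obj    pos=(+0.605,-0.109) vel=(+1.610,-0.529) ωy=+27.32

Key-timestep trajectory:
   step    t(s)  obj.x    obj.z    obj.vx   obj.vz 
     33  0.1542   +0.132  +0.046  +0.397  -0.130
     67  0.3131   +0.227  +0.015  +0.805  -0.265
    100  0.4673   +0.382  -0.036  +1.201  -0.395


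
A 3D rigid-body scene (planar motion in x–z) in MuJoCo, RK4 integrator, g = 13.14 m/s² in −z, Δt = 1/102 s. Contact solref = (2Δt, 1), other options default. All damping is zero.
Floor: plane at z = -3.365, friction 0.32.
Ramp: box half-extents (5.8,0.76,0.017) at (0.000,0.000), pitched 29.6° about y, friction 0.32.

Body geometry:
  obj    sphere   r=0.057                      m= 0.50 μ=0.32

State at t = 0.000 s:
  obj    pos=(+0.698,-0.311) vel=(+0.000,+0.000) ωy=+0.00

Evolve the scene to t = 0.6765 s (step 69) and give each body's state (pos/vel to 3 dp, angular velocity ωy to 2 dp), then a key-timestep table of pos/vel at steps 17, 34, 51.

State at t = 0.6765 s:
  obj    pos=(+1.620,-0.835) vel=(+2.727,-1.549) ωy=+54.99

Key-timestep trajectory:
   step    t(s)  obj.x    obj.z    obj.vx   obj.vz 
     17  0.1667   +0.754  -0.343  +0.672  -0.381
     34  0.3333   +0.922  -0.439  +1.344  -0.763
     51  0.5000   +1.202  -0.598  +2.015  -1.145


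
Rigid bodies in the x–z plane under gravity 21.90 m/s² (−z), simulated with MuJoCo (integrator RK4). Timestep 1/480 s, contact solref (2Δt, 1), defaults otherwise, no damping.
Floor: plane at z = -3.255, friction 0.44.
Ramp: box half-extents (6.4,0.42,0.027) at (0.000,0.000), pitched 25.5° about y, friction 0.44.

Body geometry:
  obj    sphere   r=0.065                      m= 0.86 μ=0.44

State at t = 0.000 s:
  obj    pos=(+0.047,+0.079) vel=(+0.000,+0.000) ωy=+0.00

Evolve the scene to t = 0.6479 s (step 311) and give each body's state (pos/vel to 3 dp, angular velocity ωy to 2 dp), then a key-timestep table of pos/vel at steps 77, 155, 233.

State at t = 0.6479 s:
  obj    pos=(+1.323,-0.529) vel=(+3.938,-1.878) ωy=+67.12

Key-timestep trajectory:
   step    t(s)  obj.x    obj.z    obj.vx   obj.vz 
     77  0.1604   +0.125  +0.042  +0.975  -0.465
    155  0.3229   +0.364  -0.072  +1.963  -0.936
    233  0.4854   +0.763  -0.262  +2.951  -1.407


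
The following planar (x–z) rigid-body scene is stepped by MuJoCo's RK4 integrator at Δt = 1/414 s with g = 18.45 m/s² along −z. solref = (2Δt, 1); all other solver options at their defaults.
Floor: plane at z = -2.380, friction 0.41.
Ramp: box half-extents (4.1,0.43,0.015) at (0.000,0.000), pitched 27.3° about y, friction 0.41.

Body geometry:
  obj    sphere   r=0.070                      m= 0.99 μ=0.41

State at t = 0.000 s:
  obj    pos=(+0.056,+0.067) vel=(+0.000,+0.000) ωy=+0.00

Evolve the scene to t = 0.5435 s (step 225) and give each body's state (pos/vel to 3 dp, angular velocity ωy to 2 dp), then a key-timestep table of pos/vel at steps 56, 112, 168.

State at t = 0.5435 s:
  obj    pos=(+0.849,-0.343) vel=(+2.919,-1.507) ωy=+46.92

Key-timestep trajectory:
   step    t(s)  obj.x    obj.z    obj.vx   obj.vz 
     56  0.1353   +0.105  +0.041  +0.727  -0.375
    112  0.2705   +0.253  -0.035  +1.453  -0.750
    168  0.4058   +0.498  -0.162  +2.180  -1.125


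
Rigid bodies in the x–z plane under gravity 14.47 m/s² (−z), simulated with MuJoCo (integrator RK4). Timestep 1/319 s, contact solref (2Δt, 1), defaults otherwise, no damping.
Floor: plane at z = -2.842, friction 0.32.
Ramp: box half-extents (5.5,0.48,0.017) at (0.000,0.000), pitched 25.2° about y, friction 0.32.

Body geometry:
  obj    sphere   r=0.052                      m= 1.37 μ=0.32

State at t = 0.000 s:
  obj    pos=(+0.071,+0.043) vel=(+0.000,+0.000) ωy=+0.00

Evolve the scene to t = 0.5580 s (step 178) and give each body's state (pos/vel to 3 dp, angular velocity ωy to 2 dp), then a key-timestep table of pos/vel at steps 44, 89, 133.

State at t = 0.5580 s:
  obj    pos=(+0.691,-0.249) vel=(+2.222,-1.046) ωy=+47.21

Key-timestep trajectory:
   step    t(s)  obj.x    obj.z    obj.vx   obj.vz 
     44  0.1379   +0.109  +0.025  +0.549  -0.259
     89  0.2790   +0.226  -0.030  +1.111  -0.523
    133  0.4169   +0.417  -0.120  +1.660  -0.781


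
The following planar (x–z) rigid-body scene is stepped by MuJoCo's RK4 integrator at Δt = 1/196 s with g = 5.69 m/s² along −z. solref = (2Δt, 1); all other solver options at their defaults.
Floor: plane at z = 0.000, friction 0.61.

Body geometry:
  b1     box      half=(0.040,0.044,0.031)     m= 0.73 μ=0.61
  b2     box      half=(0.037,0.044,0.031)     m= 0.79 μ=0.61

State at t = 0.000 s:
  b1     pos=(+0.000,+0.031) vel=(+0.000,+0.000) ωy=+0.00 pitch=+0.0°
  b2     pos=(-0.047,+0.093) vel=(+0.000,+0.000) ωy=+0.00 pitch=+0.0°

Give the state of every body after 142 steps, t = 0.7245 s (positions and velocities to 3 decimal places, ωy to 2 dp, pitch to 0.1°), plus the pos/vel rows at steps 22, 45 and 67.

State at t = 0.7245 s:
  b1     pos=(+0.000,+0.031) vel=(+0.000,+0.000) ωy=+0.00 pitch=+0.0°
  b2     pos=(-0.084,+0.037) vel=(+0.000,+0.000) ωy=+0.00 pitch=-90.0°

Key-timestep trajectory:
   step    t(s)  b1.x    b1.z    b1.vx   b1.vz   b2.x    b2.z    b2.vx   b2.vz 
     22  0.1122   +0.000  +0.031  +0.000  +0.000   -0.052  +0.092  -0.089  -0.041
     45  0.2296   +0.000  +0.031  +0.000  +0.000   -0.069  +0.076  -0.180  -0.309
     67  0.3418   +0.000  +0.031  +0.000  +0.000   -0.086  +0.037  -0.011  +0.062


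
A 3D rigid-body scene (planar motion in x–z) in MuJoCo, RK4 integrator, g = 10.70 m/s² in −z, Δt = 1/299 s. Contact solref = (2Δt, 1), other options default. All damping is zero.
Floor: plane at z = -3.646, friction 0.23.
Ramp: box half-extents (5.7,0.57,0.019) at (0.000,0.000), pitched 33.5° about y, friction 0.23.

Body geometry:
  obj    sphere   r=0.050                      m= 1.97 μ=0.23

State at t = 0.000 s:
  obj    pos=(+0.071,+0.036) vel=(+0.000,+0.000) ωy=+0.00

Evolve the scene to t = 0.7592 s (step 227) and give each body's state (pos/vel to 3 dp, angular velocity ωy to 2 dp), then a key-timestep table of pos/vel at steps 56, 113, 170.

State at t = 0.7592 s:
  obj    pos=(+1.085,-0.635) vel=(+2.671,-1.768) ωy=+64.03

Key-timestep trajectory:
   step    t(s)  obj.x    obj.z    obj.vx   obj.vz 
     56  0.1873   +0.133  -0.005  +0.659  -0.436
    113  0.3779   +0.322  -0.131  +1.330  -0.880
    170  0.5686   +0.640  -0.341  +2.000  -1.324


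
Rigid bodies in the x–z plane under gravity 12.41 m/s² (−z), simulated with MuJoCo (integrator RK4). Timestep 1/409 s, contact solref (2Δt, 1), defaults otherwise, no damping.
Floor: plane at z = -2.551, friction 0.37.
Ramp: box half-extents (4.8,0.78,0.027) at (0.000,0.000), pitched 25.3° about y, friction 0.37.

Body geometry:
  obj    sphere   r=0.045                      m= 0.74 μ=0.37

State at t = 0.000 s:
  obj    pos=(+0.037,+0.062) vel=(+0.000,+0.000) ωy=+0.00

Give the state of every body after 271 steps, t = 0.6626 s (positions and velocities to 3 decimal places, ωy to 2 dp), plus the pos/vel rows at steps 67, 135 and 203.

State at t = 0.6626 s:
  obj    pos=(+0.789,-0.293) vel=(+2.269,-1.073) ωy=+55.77

Key-timestep trajectory:
   step    t(s)  obj.x    obj.z    obj.vx   obj.vz 
     67  0.1638   +0.083  +0.040  +0.561  -0.265
    135  0.3301   +0.224  -0.026  +1.131  -0.534
    203  0.4963   +0.459  -0.137  +1.700  -0.804
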